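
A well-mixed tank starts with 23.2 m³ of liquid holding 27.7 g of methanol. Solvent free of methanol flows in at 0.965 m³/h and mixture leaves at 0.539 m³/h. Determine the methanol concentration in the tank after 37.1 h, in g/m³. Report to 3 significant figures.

0.368 g/m³

Total volume: dV/dt = Q_in − Q_out = 0.42600 m³/h, so V(t) = 23.2 + 0.42600 t and V(37.1) = 39.005 m³.
No methanol enters, so dm/dt = −Q_out · (m/V).
dm/m = −Q_out dt/(V₀ + 0.42600 t); integrating gives ln(m/m₀) = −(Q_out/(Q_in−Q_out)) ln(V/V₀).
m = m₀ (V₀/V)^(Q_out/(Q_in−Q_out)) = 27.7 × (23.2/39.005)^(1.2653) = 14.355 g.
C = m/V = 14.355/39.005 = 0.36803 g/m³.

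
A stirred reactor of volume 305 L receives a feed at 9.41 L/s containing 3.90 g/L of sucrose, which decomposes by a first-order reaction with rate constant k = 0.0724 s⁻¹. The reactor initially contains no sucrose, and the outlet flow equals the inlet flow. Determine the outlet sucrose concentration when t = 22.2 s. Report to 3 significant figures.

1.05 g/L

Accumulation = in − out − consumed: V dC/dt = Q C_in − Q C − k V C.
This is linear with rate a = Q/V + k = 0.10325 s⁻¹.
C_ss = Q C_in/(Q + kV) = 1.1653 g/L; C(t) = C_ss + (C₀ − C_ss) e^(−a t).
C(22.2) = 1.1653 + (-1.1653)·e^(−0.10325·22.2) = 1.1653 + (-1.1653)·0.10104 = 1.0476 g/L.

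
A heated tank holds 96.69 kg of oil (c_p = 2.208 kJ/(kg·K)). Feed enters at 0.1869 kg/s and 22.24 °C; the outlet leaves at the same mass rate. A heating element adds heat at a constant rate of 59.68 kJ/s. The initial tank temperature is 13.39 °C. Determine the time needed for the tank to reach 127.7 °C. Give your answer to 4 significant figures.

706.6 s

First-law balance (no shaft work): M c_p dT/dt = ṁ c_p (T_in − T) + 59.68.
τ = M/ṁ = 517.335 s; T_ss = T_in + Q̇/(ṁ c_p) = 166.857 °C.
T(t) = T_ss + (T₀ − T_ss) e^(−t/τ). Set T = 127.7:
e^(−t/τ) = (127.7 − 166.857)/(13.39 − 166.857) = 0.255151
t = −517.335 · ln(0.255151) = 706.628 s.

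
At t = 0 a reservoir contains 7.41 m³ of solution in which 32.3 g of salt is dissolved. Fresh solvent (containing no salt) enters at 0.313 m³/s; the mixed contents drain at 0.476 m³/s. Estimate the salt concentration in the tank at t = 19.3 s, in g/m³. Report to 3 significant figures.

Total volume: dV/dt = Q_in − Q_out = -0.16300 m³/s, so V(t) = 7.41 − 0.16300 t and V(19.3) = 4.2641 m³.
Species balance (pure solvent in): dm/dt = −Q_out · m/V(t).
Separate: dm/m = −Q_out dt/V(t) ⇒ ln(m/m₀) = −(Q_out/(Q_in−Q_out)) ln(V/V₀).
m = m₀ (V₀/V)^(Q_out/(Q_in−Q_out)) = 32.3 × (7.41/4.2641)^(-2.9202) = 6.4324 g.
C = m/V = 6.4324/4.2641 = 1.5085 g/m³.

1.51 g/m³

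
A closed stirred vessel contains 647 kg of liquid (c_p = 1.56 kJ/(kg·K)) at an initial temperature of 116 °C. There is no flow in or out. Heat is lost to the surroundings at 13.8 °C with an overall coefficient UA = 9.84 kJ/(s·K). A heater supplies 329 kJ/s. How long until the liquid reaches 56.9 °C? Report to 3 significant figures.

201 s

Lumped-capacitance energy balance: M c_p dT/dt = UA(T_amb − T) + Q̇.
τ = M c_p/UA = 102.57 s; T_ss = T_amb + Q̇/UA = 13.8 + 329/9.84 = 47.235 °C.
T(t) = T_ss + (T₀ − T_ss)e^(−t/τ); set T = 56.9:
t = −τ ln[(T − T_ss)/(T₀ − T_ss)] = −102.57 · ln(0.14055) = 201.27 s.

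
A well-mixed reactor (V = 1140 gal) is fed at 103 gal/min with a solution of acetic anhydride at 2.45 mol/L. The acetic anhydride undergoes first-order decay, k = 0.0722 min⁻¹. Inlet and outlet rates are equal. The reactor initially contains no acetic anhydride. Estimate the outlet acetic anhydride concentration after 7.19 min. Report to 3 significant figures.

V dC/dt = Q(C_in − C) − k V C.
This is linear with rate a = Q/V + k = 0.16255 min⁻¹.
C_ss = Q C_in/(Q + kV) = 1.3618 mol/L; C(t) = C_ss + (C₀ − C_ss) e^(−a t).
C(7.19) = 1.3618 + (-1.3618)·e^(−0.16255·7.19) = 1.3618 + (-1.3618)·0.31076 = 0.93860 mol/L.

0.939 mol/L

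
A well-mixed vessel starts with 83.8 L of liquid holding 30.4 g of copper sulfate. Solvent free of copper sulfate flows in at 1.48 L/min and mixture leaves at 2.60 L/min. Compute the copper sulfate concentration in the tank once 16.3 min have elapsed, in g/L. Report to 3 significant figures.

Let m(t) be the amount of copper sulfate. Volume: V(t) = V₀ + (Q_in − Q_out) t = 83.8 − 1.1200 t; V(16.3) = 65.544 L.
Species balance (pure solvent in): dm/dt = −Q_out · m/V(t).
dm/m = −Q_out dt/(V₀ − 1.1200 t); integrating gives ln(m/m₀) = −(Q_out/(Q_in−Q_out)) ln(V/V₀).
m = m₀ (V₀/V)^(Q_out/(Q_in−Q_out)) = 30.4 × (83.8/65.544)^(-2.3214) = 17.185 g.
C = m/V = 17.185/65.544 = 0.26219 g/L.

0.262 g/L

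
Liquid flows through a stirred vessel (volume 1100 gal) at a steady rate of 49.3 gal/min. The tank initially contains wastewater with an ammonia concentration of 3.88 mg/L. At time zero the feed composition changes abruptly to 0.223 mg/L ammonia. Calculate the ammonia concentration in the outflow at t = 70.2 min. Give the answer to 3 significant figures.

Accumulation = in − out for the solute gives V dC/dt = Q(C_in − C).
So dC/dt = (C_in − C)/τ with τ = V/Q = 1100/49.3 = 22.312 min.
C approaches C_in exponentially: C(t) = C_in + (C₀ − C_in) e^(−t/τ).
C(70.2) = 0.223 + (3.88 − 0.223)·e^(−70.2/22.312) = 0.223 + (3.6570)·0.043014 = 0.38030 mg/L.

0.380 mg/L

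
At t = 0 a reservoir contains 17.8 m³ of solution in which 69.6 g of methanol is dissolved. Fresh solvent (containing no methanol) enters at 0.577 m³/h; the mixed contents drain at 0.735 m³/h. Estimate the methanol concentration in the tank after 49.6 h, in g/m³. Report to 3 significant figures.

0.470 g/m³

Let m(t) be the amount of methanol. Volume: V(t) = V₀ + (Q_in − Q_out) t = 17.8 − 0.15800 t; V(49.6) = 9.9632 m³.
Solute balance: dm/dt = 0 − Q_out C = −Q_out m/V(t).
dm/m = −Q_out dt/(V₀ − 0.15800 t); integrating gives ln(m/m₀) = −(Q_out/(Q_in−Q_out)) ln(V/V₀).
m = m₀ (V₀/V)^(Q_out/(Q_in−Q_out)) = 69.6 × (17.8/9.9632)^(-4.6519) = 4.6799 g.
C = m/V = 4.6799/9.9632 = 0.46971 g/m³.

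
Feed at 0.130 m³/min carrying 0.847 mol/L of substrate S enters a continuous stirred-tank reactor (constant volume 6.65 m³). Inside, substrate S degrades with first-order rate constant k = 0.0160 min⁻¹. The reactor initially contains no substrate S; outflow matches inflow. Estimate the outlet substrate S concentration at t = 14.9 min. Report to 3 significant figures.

0.192 mol/L

V dC/dt = Q(C_in − C) − k V C.
dC/dt = (Q/V) C_in − (Q/V + k) C; effective rate a = Q/V + k = 0.019549 + 0.0160 = 0.035549 min⁻¹.
C_ss = Q C_in/(Q + kV) = 0.46578 mol/L; C(t) = C_ss + (C₀ − C_ss) e^(−a t).
C(14.9) = 0.46578 + (-0.46578)·e^(−0.035549·14.9) = 0.46578 + (-0.46578)·0.58879 = 0.19153 mol/L.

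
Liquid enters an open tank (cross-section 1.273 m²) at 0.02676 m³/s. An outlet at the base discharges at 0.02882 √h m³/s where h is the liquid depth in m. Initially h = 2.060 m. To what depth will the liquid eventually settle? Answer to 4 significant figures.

Volume balance on the tank: A dh/dt = Q_in − 0.02882 √h. At steady state dh/dt = 0:
Q_in = 0.02882 √h_ss ⇒ √h_ss = 0.02676/0.02882 = 0.928522.
h_ss = 0.928522² = 0.862153 m. (Since h₀ = 2.060 m > h_ss, the level will fall toward this value.)

0.8622 m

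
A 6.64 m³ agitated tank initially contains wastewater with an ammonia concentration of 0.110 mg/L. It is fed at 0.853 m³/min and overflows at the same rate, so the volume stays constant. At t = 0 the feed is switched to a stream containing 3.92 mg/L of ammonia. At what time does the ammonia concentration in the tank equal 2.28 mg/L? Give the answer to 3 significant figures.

Species balance: V dC/dt = Q(C_in − C) ⇒ τ = V/Q = 7.7843 min.
C(t) = C_in + (C₀ − C_in) e^(−t/τ). Set C = 2.28 and solve for t:
e^(−t/τ) = (C − C_in)/(C₀ − C_in) = (2.28 − 3.92)/(0.110 − 3.92) = 0.43045
t = −τ ln(…) = 7.7843 × 0.84293 = 6.5616 min.

6.56 min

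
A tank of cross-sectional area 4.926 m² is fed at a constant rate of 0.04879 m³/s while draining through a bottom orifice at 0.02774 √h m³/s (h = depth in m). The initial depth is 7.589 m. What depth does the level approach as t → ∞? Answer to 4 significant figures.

Volume balance on the tank: A dh/dt = Q_in − 0.02774 √h. At steady state dh/dt = 0:
Q_in = 0.02774 √h_ss ⇒ √h_ss = 0.04879/0.02774 = 1.75883.
h_ss = 1.75883² = 3.09349 m. (Since h₀ = 7.589 m > h_ss, the level will fall toward this value.)

3.093 m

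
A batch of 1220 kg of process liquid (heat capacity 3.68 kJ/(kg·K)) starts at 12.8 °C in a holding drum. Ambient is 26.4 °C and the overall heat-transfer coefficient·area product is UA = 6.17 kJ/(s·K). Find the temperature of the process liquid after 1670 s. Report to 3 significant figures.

Lumped-capacitance energy balance: M c_p dT/dt = UA(T_amb − T).
dT/dt = (T_ss − T)/τ with T_ss = T_amb = 26.400 °C, τ = M c_p/UA = 1220·3.68/6.17 = 727.65 s.
T approaches T_ss exponentially: T(t) = T_ss + (T₀ − T_ss) e^(−t/τ).
T(1670) = 26.400 + (-13.600)·0.10076 = 25.030 °C.

25.0 °C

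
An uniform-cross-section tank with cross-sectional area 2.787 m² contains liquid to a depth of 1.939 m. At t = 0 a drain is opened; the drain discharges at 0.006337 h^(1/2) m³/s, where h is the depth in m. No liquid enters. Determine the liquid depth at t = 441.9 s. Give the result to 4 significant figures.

0.7923 m

With no inflow, A dh/dt = −0.006337 √h.
∫ h^(−1/2) dh = −(0.006337/A) ∫ dt, giving 2√h = 2√h₀ − (0.006337/A) t.
√h = √1.939 − 0.006337·441.9/(2·2.787) = 1.39248 − 0.502390 = 0.890090.
h = 0.890090² = 0.792260 m.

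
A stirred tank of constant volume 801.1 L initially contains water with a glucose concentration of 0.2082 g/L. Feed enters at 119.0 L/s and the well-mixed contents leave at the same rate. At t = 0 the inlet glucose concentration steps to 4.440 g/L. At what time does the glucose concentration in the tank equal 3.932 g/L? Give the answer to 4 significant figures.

Species balance: V dC/dt = Q(C_in − C) ⇒ τ = V/Q = 6.73193 s.
C(t) = C_in + (C₀ − C_in) e^(−t/τ). Set C = 3.932 and solve for t:
e^(−t/τ) = (C − C_in)/(C₀ − C_in) = (3.932 − 4.440)/(0.2082 − 4.440) = 0.120043
t = −τ ln(…) = 6.73193 × 2.11990 = 14.2710 s.

14.27 s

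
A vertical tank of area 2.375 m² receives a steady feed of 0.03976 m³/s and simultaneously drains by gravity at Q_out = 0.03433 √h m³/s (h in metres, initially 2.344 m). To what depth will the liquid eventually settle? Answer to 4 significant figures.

1.341 m

Level balance: A dh/dt = 0.03976 − 0.03433 √h. Setting dh/dt = 0:
Q_in = 0.03433 √h_ss ⇒ √h_ss = 0.03976/0.03433 = 1.15817.
h_ss = 1.15817² = 1.34136 m. (Since h₀ = 2.344 m > h_ss, the level will fall toward this value.)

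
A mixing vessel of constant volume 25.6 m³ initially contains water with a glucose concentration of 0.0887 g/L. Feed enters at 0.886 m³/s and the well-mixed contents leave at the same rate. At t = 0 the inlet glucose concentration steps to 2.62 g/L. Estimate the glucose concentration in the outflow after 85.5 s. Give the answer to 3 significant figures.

Mass balance on the solute (V constant): V dC/dt = Q(C_in − C).
So dC/dt = (C_in − C)/τ with τ = V/Q = 25.6/0.886 = 28.894 s.
C approaches C_in exponentially: C(t) = C_in + (C₀ − C_in) e^(−t/τ).
C(85.5) = 2.62 + (0.0887 − 2.62)·e^(−85.5/28.894) = 2.62 + (-2.5313)·0.051865 = 2.4887 g/L.

2.49 g/L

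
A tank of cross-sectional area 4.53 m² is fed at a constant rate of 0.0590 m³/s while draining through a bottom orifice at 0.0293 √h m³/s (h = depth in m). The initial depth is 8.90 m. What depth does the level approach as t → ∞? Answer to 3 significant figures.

Volume balance on the tank: A dh/dt = Q_in − 0.0293 √h. At steady state dh/dt = 0:
Q_in = 0.0293 √h_ss ⇒ √h_ss = 0.0590/0.0293 = 2.0137.
h_ss = 2.0137² = 4.0548 m. (Since h₀ = 8.90 m > h_ss, the level will fall toward this value.)

4.05 m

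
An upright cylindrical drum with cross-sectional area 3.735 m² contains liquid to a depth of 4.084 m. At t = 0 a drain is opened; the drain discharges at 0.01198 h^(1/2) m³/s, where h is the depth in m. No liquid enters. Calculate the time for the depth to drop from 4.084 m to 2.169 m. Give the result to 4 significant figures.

With no inflow, A dh/dt = −0.01198 √h.
This is separable: 2 d(√h)/dt = −0.01198/A, so √h = √h₀ − (0.01198/(2A)) t.
t = 2A(√h₀ − √h)/0.01198 = 2·3.735·(√4.084 − √2.169)/0.01198
  = 7.47000 × (2.02089 − 1.47275) / 0.01198 = 341.786 s.

341.8 s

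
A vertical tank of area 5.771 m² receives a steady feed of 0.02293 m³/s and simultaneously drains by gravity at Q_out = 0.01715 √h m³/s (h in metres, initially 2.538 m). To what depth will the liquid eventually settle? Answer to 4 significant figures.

A dh/dt = Q_in − 0.01715 √h. Steady state requires inflow = outflow:
Q_in = 0.01715 √h_ss ⇒ √h_ss = 0.02293/0.01715 = 1.33703.
h_ss = 1.33703² = 1.78764 m. (Since h₀ = 2.538 m > h_ss, the level will fall toward this value.)

1.788 m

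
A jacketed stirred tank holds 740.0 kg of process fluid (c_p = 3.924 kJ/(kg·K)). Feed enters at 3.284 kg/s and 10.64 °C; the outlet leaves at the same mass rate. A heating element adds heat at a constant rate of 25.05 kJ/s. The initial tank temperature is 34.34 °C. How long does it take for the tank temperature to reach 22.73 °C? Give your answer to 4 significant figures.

171.9 s

First-law balance (no shaft work): M c_p dT/dt = ṁ c_p (T_in − T) + 25.05.
τ = M/ṁ = 225.335 s; T_ss = T_in + Q̇/(ṁ c_p) = 12.5839 °C.
T(t) = T_ss + (T₀ − T_ss) e^(−t/τ). Set T = 22.73:
e^(−t/τ) = (22.73 − 12.5839)/(34.34 − 12.5839) = 0.466356
t = −225.335 · ln(0.466356) = 171.887 s.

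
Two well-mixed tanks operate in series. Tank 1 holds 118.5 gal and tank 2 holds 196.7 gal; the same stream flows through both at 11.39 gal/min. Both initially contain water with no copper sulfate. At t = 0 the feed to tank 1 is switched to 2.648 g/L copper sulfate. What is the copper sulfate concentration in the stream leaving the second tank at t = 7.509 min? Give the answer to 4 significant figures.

0.2857 g/L

Each tank obeys Vᵢ dCᵢ/dt = Q(Cᵢ₋₁ − Cᵢ), so τᵢ = Vᵢ/Q.
τ₁ = 118.5/11.39 = 10.4039 min; τ₂ = 196.7/11.39 = 17.2695 min.
Solving the cascade with C₁(0)=C₂(0)=0 gives C₂(t) = C_in[1 − (τ₁ e^(−t/τ₁) − τ₂ e^(−t/τ₂))/(τ₁ − τ₂)].
At t = 7.509: e^(−t/τ₁) = 0.485901, e^(−t/τ₂) = 0.647386.
C₂ = 2.648·[1 − (10.4039·0.485901 − 17.2695·0.647386)/(-6.86567)] = 2.648·0.107907 = 0.285737 g/L.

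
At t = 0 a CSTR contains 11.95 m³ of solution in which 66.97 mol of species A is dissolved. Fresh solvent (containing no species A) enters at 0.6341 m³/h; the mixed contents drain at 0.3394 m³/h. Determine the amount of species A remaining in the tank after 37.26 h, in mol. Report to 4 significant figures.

Total volume: dV/dt = Q_in − Q_out = 0.294700 m³/h, so V(t) = 11.95 + 0.294700 t and V(37.26) = 22.9305 m³.
No species A enters, so dm/dt = −Q_out · (m/V).
dm/m = −Q_out dt/(V₀ + 0.294700 t); integrating gives ln(m/m₀) = −(Q_out/(Q_in−Q_out)) ln(V/V₀).
m = m₀ (V₀/V)^(Q_out/(Q_in−Q_out)) = 66.97 × (11.95/22.9305)^(1.15168) = 31.6156 mol.

31.62 mol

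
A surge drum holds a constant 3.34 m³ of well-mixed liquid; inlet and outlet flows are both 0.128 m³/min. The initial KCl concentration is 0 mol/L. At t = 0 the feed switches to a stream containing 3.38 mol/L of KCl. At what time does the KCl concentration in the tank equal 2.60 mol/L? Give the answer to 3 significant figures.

38.3 min

Unsteady species balance (constant V, well mixed): V dC/dt = Q(C_in − C), so τ = V/Q = 26.094 min.
C(t) = C_in + (C₀ − C_in) e^(−t/τ). Set C = 2.60 and solve for t:
e^(−t/τ) = (C − C_in)/(C₀ − C_in) = (2.60 − 3.38)/(0 − 3.38) = 0.23077
t = −τ ln(…) = 26.094 × 1.4663 = 38.262 min.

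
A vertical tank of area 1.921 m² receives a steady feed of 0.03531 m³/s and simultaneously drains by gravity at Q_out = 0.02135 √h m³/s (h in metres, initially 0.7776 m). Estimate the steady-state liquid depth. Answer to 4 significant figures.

2.735 m

A dh/dt = Q_in − 0.02135 √h. Steady state requires inflow = outflow:
Q_in = 0.02135 √h_ss ⇒ √h_ss = 0.03531/0.02135 = 1.65386.
h_ss = 1.65386² = 2.73527 m. (Since h₀ = 0.7776 m < h_ss, the level will rise toward this value.)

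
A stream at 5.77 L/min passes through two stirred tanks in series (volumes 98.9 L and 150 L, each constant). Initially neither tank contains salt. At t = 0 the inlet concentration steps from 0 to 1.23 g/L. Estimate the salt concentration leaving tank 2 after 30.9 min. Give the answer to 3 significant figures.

0.522 g/L

Each tank obeys Vᵢ dCᵢ/dt = Q(Cᵢ₋₁ − Cᵢ), so τᵢ = Vᵢ/Q.
τ₁ = 98.9/5.77 = 17.140 min; τ₂ = 150/5.77 = 25.997 min.
Tank 1: C₁ = C_in(1 − e^(−t/τ₁)). Tank 2 (τ₁ ≠ τ₂): C₂ = C_in[1 − (τ₁ e^(−t/τ₁) − τ₂ e^(−t/τ₂))/(τ₁ − τ₂)].
At t = 30.9: e^(−t/τ₁) = 0.16484, e^(−t/τ₂) = 0.30464.
C₂ = 1.23·[1 − (17.140·0.16484 − 25.997·0.30464)/(-8.8562)] = 1.23·0.42479 = 0.52249 g/L.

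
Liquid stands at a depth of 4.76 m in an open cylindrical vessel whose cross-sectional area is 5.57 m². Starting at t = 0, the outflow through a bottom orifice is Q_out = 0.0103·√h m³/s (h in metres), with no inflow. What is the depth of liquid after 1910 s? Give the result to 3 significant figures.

0.173 m

With no inflow, A dh/dt = −0.0103 √h.
Separate and integrate: 2(√h − √h₀) = −(0.0103/A) t.
√h = √4.76 − 0.0103·1910/(2·5.57) = 2.1817 − 1.7660 = 0.41576.
h = 0.41576² = 0.17286 m.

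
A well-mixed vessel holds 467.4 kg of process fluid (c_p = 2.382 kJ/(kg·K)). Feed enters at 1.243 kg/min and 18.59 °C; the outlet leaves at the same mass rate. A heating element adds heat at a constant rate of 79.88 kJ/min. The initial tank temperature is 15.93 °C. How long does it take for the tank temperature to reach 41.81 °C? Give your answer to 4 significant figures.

776.5 min

Heat balance on the well-mixed liquid: M c_p dT/dt = ṁ c_p (T_in − T) + 79.88.
τ = M/ṁ = 376.026 min; T_ss = T_in + Q̇/(ṁ c_p) = 45.5690 °C.
T(t) = T_ss + (T₀ − T_ss) e^(−t/τ). Set T = 41.81:
e^(−t/τ) = (41.81 − 45.5690)/(15.93 − 45.5690) = 0.126825
t = −376.026 · ln(0.126825) = 776.474 min.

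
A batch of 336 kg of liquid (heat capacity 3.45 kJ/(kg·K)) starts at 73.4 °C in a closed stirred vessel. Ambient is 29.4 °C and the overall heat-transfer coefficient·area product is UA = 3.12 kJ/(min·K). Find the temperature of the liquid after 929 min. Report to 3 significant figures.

33.0 °C

M c_p dT/dt = −UA(T − T_amb).
dT/dt = (T_ss − T)/τ with T_ss = T_amb = 29.400 °C, τ = M c_p/UA = 336·3.45/3.12 = 371.54 min.
Solution: T(t) = T_ss + (T₀ − T_ss) e^(−t/τ).
T(929) = 29.400 + (44.000)·0.082051 = 33.010 °C.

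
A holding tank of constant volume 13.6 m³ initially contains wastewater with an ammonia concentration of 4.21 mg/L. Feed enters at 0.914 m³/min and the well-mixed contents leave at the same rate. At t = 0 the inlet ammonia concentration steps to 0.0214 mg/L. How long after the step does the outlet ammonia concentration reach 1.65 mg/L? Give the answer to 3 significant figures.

Species balance: V dC/dt = Q(C_in − C) ⇒ τ = V/Q = 14.880 min.
C(t) = C_in + (C₀ − C_in) e^(−t/τ). Set C = 1.65 and solve for t:
e^(−t/τ) = (C − C_in)/(C₀ − C_in) = (1.65 − 0.0214)/(4.21 − 0.0214) = 0.38882
t = −τ ln(…) = 14.880 × 0.94465 = 14.056 min.

14.1 min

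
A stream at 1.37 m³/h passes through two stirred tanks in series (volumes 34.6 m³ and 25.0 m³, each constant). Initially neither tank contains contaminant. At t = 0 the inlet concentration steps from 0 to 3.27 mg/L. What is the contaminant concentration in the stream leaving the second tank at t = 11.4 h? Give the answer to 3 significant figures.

Time constants: τᵢ = Vᵢ/Q for each well-mixed tank.
τ₁ = 34.6/1.37 = 25.255 h; τ₂ = 25.0/1.37 = 18.248 h.
Tank 1: C₁ = C_in(1 − e^(−t/τ₁)). Tank 2 (τ₁ ≠ τ₂): C₂ = C_in[1 − (τ₁ e^(−t/τ₁) − τ₂ e^(−t/τ₂))/(τ₁ − τ₂)].
At t = 11.4: e^(−t/τ₁) = 0.63674, e^(−t/τ₂) = 0.53541.
C₂ = 3.27·[1 − (25.255·0.63674 − 18.248·0.53541)/(7.0073)] = 3.27·0.099368 = 0.32493 mg/L.

0.325 mg/L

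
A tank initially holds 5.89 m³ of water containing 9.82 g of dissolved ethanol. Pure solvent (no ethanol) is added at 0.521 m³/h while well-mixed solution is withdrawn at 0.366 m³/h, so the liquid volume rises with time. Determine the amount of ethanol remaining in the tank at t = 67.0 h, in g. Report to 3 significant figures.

0.891 g

Let m(t) be the amount of ethanol. Volume: V(t) = V₀ + (Q_in − Q_out) t = 5.89 + 0.15500 t; V(67.0) = 16.275 m³.
No ethanol enters, so dm/dt = −Q_out · (m/V).
Separate: dm/m = −Q_out dt/V(t) ⇒ ln(m/m₀) = −(Q_out/(Q_in−Q_out)) ln(V/V₀).
m = m₀ (V₀/V)^(Q_out/(Q_in−Q_out)) = 9.82 × (5.89/16.275)^(2.3613) = 0.89089 g.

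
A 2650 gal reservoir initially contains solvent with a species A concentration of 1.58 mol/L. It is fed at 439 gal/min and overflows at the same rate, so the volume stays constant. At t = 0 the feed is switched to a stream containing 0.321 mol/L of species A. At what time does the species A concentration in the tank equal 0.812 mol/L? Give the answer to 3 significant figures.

Species balance: V dC/dt = Q(C_in − C) ⇒ τ = V/Q = 6.0364 min.
C(t) = C_in + (C₀ − C_in) e^(−t/τ). Set C = 0.812 and solve for t:
e^(−t/τ) = (C − C_in)/(C₀ − C_in) = (0.812 − 0.321)/(1.58 − 0.321) = 0.38999
t = −τ ln(…) = 6.0364 × 0.94163 = 5.6841 min.

5.68 min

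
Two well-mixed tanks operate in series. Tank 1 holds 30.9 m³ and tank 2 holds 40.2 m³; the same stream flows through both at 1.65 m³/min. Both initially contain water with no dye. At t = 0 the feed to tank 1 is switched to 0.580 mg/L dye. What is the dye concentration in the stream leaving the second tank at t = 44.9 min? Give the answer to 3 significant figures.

Time constants: τᵢ = Vᵢ/Q for each well-mixed tank.
τ₁ = 30.9/1.65 = 18.727 min; τ₂ = 40.2/1.65 = 24.364 min.
Tank 1: C₁ = C_in(1 − e^(−t/τ₁)). Tank 2 (τ₁ ≠ τ₂): C₂ = C_in[1 − (τ₁ e^(−t/τ₁) − τ₂ e^(−t/τ₂))/(τ₁ − τ₂)].
At t = 44.9: e^(−t/τ₁) = 0.090938, e^(−t/τ₂) = 0.15836.
C₂ = 0.580·[1 − (18.727·0.090938 − 24.364·0.15836)/(-5.6364)] = 0.580·0.61764 = 0.35823 mg/L.

0.358 mg/L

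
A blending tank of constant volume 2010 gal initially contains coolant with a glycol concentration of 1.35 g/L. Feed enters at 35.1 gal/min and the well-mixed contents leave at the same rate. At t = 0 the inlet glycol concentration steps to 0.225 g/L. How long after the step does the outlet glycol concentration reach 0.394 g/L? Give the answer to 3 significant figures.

Species balance on the tank: V dC/dt = Q(C_in − C), so τ = V/Q = 57.265 min.
C(t) = C_in + (C₀ − C_in) e^(−t/τ). Set C = 0.394 and solve for t:
e^(−t/τ) = (C − C_in)/(C₀ − C_in) = (0.394 − 0.225)/(1.35 − 0.225) = 0.15022
t = −τ ln(…) = 57.265 × 1.8956 = 108.55 min.

109 min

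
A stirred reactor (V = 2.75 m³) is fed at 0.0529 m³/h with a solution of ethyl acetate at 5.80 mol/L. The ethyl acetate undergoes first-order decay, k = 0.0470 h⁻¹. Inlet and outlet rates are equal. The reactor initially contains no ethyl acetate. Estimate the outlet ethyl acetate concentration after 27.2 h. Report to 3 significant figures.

1.41 mol/L

Species balance: V dC/dt = Q C_in − Q C − k V C.
dC/dt = (Q/V) C_in − (Q/V + k) C; effective rate a = Q/V + k = 0.019236 + 0.0470 = 0.066236 h⁻¹.
C_ss = Q C_in/(Q + kV) = 1.6844 mol/L; C(t) = C_ss + (C₀ − C_ss) e^(−a t).
C(27.2) = 1.6844 + (-1.6844)·e^(−0.066236·27.2) = 1.6844 + (-1.6844)·0.16503 = 1.4065 mol/L.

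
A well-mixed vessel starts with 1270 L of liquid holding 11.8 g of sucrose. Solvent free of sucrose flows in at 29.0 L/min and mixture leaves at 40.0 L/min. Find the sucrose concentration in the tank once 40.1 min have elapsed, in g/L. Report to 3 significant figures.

Let m(t) be the amount of sucrose. Volume: V(t) = V₀ + (Q_in − Q_out) t = 1270 − 11.000 t; V(40.1) = 828.90 L.
Species balance (pure solvent in): dm/dt = −Q_out · m/V(t).
dm/m = −Q_out dt/(V₀ − 11.000 t); integrating gives ln(m/m₀) = −(Q_out/(Q_in−Q_out)) ln(V/V₀).
m = m₀ (V₀/V)^(Q_out/(Q_in−Q_out)) = 11.8 × (1270/828.90)^(-3.6364) = 2.5007 g.
C = m/V = 2.5007/828.90 = 0.0030169 g/L.

0.00302 g/L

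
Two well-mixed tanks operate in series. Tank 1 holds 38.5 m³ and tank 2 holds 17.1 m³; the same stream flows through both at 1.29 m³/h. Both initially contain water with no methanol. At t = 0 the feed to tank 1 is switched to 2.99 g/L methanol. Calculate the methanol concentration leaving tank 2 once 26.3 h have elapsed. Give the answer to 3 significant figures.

Each tank obeys Vᵢ dCᵢ/dt = Q(Cᵢ₋₁ − Cᵢ), so τᵢ = Vᵢ/Q.
τ₁ = 38.5/1.29 = 29.845 h; τ₂ = 17.1/1.29 = 13.256 h.
Solving the cascade with C₁(0)=C₂(0)=0 gives C₂(t) = C_in[1 − (τ₁ e^(−t/τ₁) − τ₂ e^(−t/τ₂))/(τ₁ − τ₂)].
At t = 26.3: e^(−t/τ₁) = 0.41428, e^(−t/τ₂) = 0.13751.
C₂ = 2.99·[1 − (29.845·0.41428 − 13.256·0.13751)/(16.589)] = 2.99·0.36457 = 1.0901 g/L.

1.09 g/L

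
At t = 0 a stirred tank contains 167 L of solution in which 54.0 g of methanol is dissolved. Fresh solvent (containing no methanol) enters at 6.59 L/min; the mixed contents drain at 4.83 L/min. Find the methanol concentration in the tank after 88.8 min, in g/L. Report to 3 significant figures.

Let m(t) be the amount of methanol. Volume: V(t) = V₀ + (Q_in − Q_out) t = 167 + 1.7600 t; V(88.8) = 323.29 L.
Species balance (pure solvent in): dm/dt = −Q_out · m/V(t).
dm/m = −Q_out dt/(V₀ + 1.7600 t); integrating gives ln(m/m₀) = −(Q_out/(Q_in−Q_out)) ln(V/V₀).
m = m₀ (V₀/V)^(Q_out/(Q_in−Q_out)) = 54.0 × (167/323.29)^(2.7443) = 8.8130 g.
C = m/V = 8.8130/323.29 = 0.027260 g/L.

0.0273 g/L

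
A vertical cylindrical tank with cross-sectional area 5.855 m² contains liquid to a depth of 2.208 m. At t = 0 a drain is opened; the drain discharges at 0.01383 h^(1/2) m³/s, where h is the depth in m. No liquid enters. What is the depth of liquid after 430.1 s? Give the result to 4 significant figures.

0.9564 m

With no inflow, A dh/dt = −0.01383 √h.
∫ h^(−1/2) dh = −(0.01383/A) ∫ dt, giving 2√h = 2√h₀ − (0.01383/A) t.
√h = √2.208 − 0.01383·430.1/(2·5.855) = 1.48593 − 0.507966 = 0.977968.
h = 0.977968² = 0.956421 m.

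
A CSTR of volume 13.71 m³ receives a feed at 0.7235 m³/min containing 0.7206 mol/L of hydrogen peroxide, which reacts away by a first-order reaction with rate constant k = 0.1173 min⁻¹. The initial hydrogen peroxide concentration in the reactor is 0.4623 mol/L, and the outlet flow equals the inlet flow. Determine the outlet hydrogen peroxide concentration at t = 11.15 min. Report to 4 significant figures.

V dC/dt = Q(C_in − C) − k V C.
dC/dt = (Q/V) C_in − (Q/V + k) C; effective rate a = Q/V + k = 0.0527717 + 0.1173 = 0.170072 min⁻¹.
C_ss = Q C_in/(Q + kV) = 0.223596 mol/L; C(t) = C_ss + (C₀ − C_ss) e^(−a t).
C(11.15) = 0.223596 + (0.238704)·e^(−0.170072·11.15) = 0.223596 + (0.238704)·0.150123 = 0.259431 mol/L.

0.2594 mol/L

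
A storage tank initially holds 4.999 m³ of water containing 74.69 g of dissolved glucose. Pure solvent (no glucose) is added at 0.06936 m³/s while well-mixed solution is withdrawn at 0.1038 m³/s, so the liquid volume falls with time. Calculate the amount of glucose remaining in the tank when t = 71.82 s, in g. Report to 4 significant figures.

Total volume: dV/dt = Q_in − Q_out = -0.0344400 m³/s, so V(t) = 4.999 − 0.0344400 t and V(71.82) = 2.52552 m³.
Species balance (pure solvent in): dm/dt = −Q_out · m/V(t).
Separate: dm/m = −Q_out dt/V(t) ⇒ ln(m/m₀) = −(Q_out/(Q_in−Q_out)) ln(V/V₀).
m = m₀ (V₀/V)^(Q_out/(Q_in−Q_out)) = 74.69 × (4.999/2.52552)^(-3.01394) = 9.53965 g.

9.540 g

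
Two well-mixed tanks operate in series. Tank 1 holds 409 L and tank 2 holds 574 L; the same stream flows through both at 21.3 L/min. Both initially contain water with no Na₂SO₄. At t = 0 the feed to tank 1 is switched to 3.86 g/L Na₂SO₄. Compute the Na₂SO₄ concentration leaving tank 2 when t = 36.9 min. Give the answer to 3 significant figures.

1.85 g/L

Time constants: τᵢ = Vᵢ/Q for each well-mixed tank.
τ₁ = 409/21.3 = 19.202 min; τ₂ = 574/21.3 = 26.948 min.
Tank 1: C₁ = C_in(1 − e^(−t/τ₁)). Tank 2 (τ₁ ≠ τ₂): C₂ = C_in[1 − (τ₁ e^(−t/τ₁) − τ₂ e^(−t/τ₂))/(τ₁ − τ₂)].
At t = 36.9: e^(−t/τ₁) = 0.14636, e^(−t/τ₂) = 0.25429.
C₂ = 3.86·[1 − (19.202·0.14636 − 26.948·0.25429)/(-7.7465)] = 3.86·0.47818 = 1.8458 g/L.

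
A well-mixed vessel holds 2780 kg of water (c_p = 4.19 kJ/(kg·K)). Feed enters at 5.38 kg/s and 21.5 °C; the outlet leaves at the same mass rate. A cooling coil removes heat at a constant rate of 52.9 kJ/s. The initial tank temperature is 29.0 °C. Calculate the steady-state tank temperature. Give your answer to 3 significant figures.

19.2 °C

M c_p dT/dt = ṁ c_p (T_in − T) − Q̇.
At steady state dT/dt = 0 ⇒ T_ss = T_in − Q̇/(ṁ c_p) = 21.5 − 52.9/(5.38·4.19) = 19.153 °C.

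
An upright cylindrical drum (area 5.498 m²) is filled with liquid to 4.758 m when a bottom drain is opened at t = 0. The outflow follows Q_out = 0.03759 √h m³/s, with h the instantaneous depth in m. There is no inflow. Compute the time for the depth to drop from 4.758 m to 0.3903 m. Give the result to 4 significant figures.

455.3 s

Unsteady balance on liquid volume: A dh/dt = −0.03759 √h.
This is separable: 2 d(√h)/dt = −0.03759/A, so √h = √h₀ − (0.03759/(2A)) t.
t = 2A(√h₀ − √h)/0.03759 = 2·5.498·(√4.758 − √0.3903)/0.03759
  = 10.9960 × (2.18128 − 0.624740) / 0.03759 = 455.327 s.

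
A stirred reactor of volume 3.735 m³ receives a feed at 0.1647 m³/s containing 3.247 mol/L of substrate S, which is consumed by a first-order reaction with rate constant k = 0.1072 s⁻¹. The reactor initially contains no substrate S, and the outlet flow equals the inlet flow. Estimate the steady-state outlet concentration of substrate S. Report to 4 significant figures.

V dC/dt = Q(C_in − C) − k V C.
At steady state: 0 = Q C_in − (Q + kV) C_ss, so C_ss = Q C_in/(Q + kV).
C_ss = 0.1647·3.247/(0.1647 + 0.1072·3.735) = 0.534781/0.565092 = 0.946361 mol/L.

0.9464 mol/L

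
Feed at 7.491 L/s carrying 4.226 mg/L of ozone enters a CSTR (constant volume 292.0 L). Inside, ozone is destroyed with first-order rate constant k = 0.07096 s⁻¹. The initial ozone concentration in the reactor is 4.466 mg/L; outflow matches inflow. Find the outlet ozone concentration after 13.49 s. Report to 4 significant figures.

2.030 mg/L

Accumulation = in − out − consumed: V dC/dt = Q C_in − Q C − k V C.
This is linear with rate a = Q/V + k = 0.0966141 s⁻¹.
C_ss = Q C_in/(Q + kV) = 1.12214 mg/L; C(t) = C_ss + (C₀ − C_ss) e^(−a t).
C(13.49) = 1.12214 + (3.34386)·e^(−0.0966141·13.49) = 1.12214 + (3.34386)·0.271627 = 2.03042 mg/L.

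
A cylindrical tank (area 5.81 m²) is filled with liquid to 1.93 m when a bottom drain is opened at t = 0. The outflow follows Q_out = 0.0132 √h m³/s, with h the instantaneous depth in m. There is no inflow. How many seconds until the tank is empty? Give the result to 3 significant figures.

With no inflow, A dh/dt = −0.0132 √h.
Separate and integrate: 2(√h − √h₀) = −(0.0132/A) t.
Set h = 0: 2√h₀ = (0.0132/A) t_empty ⇒ t_empty = 2A√h₀/0.0132.
t_empty = 2·5.81·√1.93/0.0132 = 11.620·1.3892/0.0132 = 1223.0 s.

1220 s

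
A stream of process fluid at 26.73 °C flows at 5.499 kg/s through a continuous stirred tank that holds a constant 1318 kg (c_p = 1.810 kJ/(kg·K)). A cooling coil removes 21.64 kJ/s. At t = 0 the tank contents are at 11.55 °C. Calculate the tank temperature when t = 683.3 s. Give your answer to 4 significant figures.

23.80 °C

M c_p dT/dt = ṁ c_p (T_in − T) − Q̇.
Rearrange: dT/dt = (T_ss − T)/τ with τ = M/ṁ = 239.680 s and T_ss = T_in − Q̇/(ṁ c_p) = 24.5558 °C.
This is linear first-order; T(t) = T_ss + (T₀ − T_ss) e^(−t/τ).
T(683.3) = 24.5558 + (-13.0058)·e^(−683.3/239.680) = 24.5558 + (-13.0058)·0.0577931 = 23.8042 °C.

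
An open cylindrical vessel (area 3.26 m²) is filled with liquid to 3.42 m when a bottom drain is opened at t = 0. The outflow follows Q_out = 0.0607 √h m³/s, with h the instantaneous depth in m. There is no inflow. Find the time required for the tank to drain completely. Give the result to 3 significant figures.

With no inflow, A dh/dt = −0.0607 √h.
∫ h^(−1/2) dh = −(0.0607/A) ∫ dt, giving 2√h = 2√h₀ − (0.0607/A) t.
Set h = 0: 2√h₀ = (0.0607/A) t_empty ⇒ t_empty = 2A√h₀/0.0607.
t_empty = 2·3.26·√3.42/0.0607 = 6.5200·1.8493/0.0607 = 198.64 s.

199 s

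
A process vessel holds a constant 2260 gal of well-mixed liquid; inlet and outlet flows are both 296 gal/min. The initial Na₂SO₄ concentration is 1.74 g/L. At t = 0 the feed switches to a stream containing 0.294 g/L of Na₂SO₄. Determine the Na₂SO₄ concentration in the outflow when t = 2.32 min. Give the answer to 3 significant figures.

Unsteady species balance (constant V, well mixed): V dC/dt = Q(C_in − C).
Rewrite as dC/dt + C/τ = C_in/τ, τ = V/Q = 7.6351 min.
Integrating: C(t) = C_in + (C₀ − C_in) e^(−t/τ).
C(2.32) = 0.294 + (1.74 − 0.294)·e^(−2.32/7.6351) = 0.294 + (1.4460)·0.73797 = 1.3611 g/L.

1.36 g/L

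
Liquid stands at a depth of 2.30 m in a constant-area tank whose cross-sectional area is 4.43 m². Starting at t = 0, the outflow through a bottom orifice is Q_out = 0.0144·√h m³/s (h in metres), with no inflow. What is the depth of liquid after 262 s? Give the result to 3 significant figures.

A dh/dt = −Q_out = −0.0144 √h.
∫ h^(−1/2) dh = −(0.0144/A) ∫ dt, giving 2√h = 2√h₀ − (0.0144/A) t.
√h = √2.30 − 0.0144·262/(2·4.43) = 1.5166 − 0.42582 = 1.0908.
h = 1.0908² = 1.1897 m.

1.19 m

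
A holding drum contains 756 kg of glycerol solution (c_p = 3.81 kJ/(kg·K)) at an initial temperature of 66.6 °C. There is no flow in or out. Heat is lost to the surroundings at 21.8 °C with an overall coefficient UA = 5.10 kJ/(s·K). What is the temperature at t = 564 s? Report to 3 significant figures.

Energy balance: M c_p dT/dt = −UA(T − T_amb).
dT/dt = (T_ss − T)/τ with T_ss = T_amb = 21.800 °C, τ = M c_p/UA = 756·3.81/5.10 = 564.78 s.
Solution: T(t) = T_ss + (T₀ − T_ss) e^(−t/τ).
T(564) = 21.800 + (44.800)·0.36839 = 38.304 °C.

38.3 °C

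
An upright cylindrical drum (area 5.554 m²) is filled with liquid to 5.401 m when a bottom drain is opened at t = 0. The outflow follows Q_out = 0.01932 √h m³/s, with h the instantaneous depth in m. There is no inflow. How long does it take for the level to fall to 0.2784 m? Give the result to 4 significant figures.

A dh/dt = −Q_out = −0.01932 √h.
This is separable: 2 d(√h)/dt = −0.01932/A, so √h = √h₀ − (0.01932/(2A)) t.
t = 2A(√h₀ − √h)/0.01932 = 2·5.554·(√5.401 − √0.2784)/0.01932
  = 11.1080 × (2.32401 − 0.527636) / 0.01932 = 1032.82 s.

1033 s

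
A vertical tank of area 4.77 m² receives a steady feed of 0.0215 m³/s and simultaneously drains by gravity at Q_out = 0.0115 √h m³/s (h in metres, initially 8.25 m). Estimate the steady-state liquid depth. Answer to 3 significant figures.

Level balance: A dh/dt = 0.0215 − 0.0115 √h. Setting dh/dt = 0:
Q_in = 0.0115 √h_ss ⇒ √h_ss = 0.0215/0.0115 = 1.8696.
h_ss = 1.8696² = 3.4953 m. (Since h₀ = 8.25 m > h_ss, the level will fall toward this value.)

3.50 m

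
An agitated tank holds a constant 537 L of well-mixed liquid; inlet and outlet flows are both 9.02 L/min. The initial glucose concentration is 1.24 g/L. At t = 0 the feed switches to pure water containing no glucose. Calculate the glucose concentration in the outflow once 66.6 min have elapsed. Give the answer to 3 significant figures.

Mass balance on the solute (V constant): V dC/dt = Q(C_in − C).
Time constant τ = V/Q = 537/9.02 = 59.534 min.
Integrating: C(t) = C_in + (C₀ − C_in) e^(−t/τ).
C(66.6) = 0 + (1.24 − 0)·e^(−66.6/59.534) = 0 + (1.2400)·0.32671 = 0.40512 g/L.

0.405 g/L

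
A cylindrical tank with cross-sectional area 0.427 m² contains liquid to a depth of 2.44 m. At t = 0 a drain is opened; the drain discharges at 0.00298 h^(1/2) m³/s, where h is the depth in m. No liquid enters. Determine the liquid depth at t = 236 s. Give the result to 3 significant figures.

0.545 m

A dh/dt = −Q_out = −0.00298 √h.
Separate and integrate: 2(√h − √h₀) = −(0.00298/A) t.
√h = √2.44 − 0.00298·236/(2·0.427) = 1.5620 − 0.82351 = 0.73854.
h = 0.73854² = 0.54544 m.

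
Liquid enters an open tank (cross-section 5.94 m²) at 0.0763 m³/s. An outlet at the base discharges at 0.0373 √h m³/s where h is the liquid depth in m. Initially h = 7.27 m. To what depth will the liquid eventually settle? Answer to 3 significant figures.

4.18 m

A dh/dt = Q_in − 0.0373 √h. Steady state requires inflow = outflow:
Q_in = 0.0373 √h_ss ⇒ √h_ss = 0.0763/0.0373 = 2.0456.
h_ss = 2.0456² = 4.1844 m. (Since h₀ = 7.27 m > h_ss, the level will fall toward this value.)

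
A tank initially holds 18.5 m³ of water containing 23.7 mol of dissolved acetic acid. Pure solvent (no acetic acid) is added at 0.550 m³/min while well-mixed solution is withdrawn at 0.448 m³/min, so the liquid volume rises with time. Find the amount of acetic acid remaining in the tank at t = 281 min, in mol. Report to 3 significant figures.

0.389 mol

Let m(t) be the amount of acetic acid. Volume: V(t) = V₀ + (Q_in − Q_out) t = 18.5 + 0.10200 t; V(281) = 47.162 m³.
Solute balance: dm/dt = 0 − Q_out C = −Q_out m/V(t).
dm/m = −Q_out dt/(V₀ + 0.10200 t); integrating gives ln(m/m₀) = −(Q_out/(Q_in−Q_out)) ln(V/V₀).
m = m₀ (V₀/V)^(Q_out/(Q_in−Q_out)) = 23.7 × (18.5/47.162)^(4.3922) = 0.38876 mol.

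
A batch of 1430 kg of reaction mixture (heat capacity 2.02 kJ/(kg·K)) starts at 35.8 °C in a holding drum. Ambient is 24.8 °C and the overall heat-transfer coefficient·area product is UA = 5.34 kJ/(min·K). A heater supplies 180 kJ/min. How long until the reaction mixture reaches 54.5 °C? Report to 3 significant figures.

Unsteady energy balance on the tank contents: M c_p dT/dt = −UA(T − T_amb) + Q̇.
τ = M c_p/UA = 540.94 min; T_ss = T_amb + Q̇/UA = 24.8 + 180/5.34 = 58.508 °C.
T(t) = T_ss + (T₀ − T_ss)e^(−t/τ); set T = 54.5:
t = −τ ln[(T − T_ss)/(T₀ − T_ss)] = −540.94 · ln(0.17650) = 938.23 min.

938 min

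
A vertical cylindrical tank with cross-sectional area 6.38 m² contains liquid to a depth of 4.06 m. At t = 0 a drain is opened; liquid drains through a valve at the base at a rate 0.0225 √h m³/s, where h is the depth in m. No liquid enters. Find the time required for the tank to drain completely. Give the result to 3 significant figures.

A dh/dt = −Q_out = −0.0225 √h.
Separate and integrate: 2(√h − √h₀) = −(0.0225/A) t.
Tank is empty when √h = 0: t_empty = 2A√h₀/0.0225.
t_empty = 2·6.38·√4.06/0.0225 = 12.760·2.0149/0.0225 = 1142.7 s.

1140 s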